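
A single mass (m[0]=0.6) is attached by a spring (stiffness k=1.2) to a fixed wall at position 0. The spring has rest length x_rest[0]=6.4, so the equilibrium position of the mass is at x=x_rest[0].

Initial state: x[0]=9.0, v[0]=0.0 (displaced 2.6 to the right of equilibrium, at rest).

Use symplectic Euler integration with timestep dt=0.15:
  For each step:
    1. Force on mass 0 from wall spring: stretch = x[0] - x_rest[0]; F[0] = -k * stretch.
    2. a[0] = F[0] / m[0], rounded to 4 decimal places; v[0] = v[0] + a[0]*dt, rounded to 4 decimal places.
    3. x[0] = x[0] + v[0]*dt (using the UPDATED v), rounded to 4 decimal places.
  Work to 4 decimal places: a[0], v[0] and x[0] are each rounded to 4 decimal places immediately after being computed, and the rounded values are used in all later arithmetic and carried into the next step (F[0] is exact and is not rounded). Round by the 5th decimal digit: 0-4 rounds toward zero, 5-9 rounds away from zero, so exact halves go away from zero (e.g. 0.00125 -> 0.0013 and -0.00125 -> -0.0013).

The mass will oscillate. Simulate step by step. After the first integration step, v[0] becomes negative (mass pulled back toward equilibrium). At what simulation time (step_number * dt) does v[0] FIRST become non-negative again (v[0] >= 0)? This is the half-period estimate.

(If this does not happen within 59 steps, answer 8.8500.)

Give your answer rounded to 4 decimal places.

Answer: 2.2500

Derivation:
Step 0: x=[9.0000] v=[0.0000]
Step 1: x=[8.8830] v=[-0.7800]
Step 2: x=[8.6543] v=[-1.5249]
Step 3: x=[8.3241] v=[-2.2012]
Step 4: x=[7.9073] v=[-2.7784]
Step 5: x=[7.4227] v=[-3.2306]
Step 6: x=[6.8921] v=[-3.5374]
Step 7: x=[6.3394] v=[-3.6850]
Step 8: x=[5.7894] v=[-3.6668]
Step 9: x=[5.2669] v=[-3.4836]
Step 10: x=[4.7953] v=[-3.1437]
Step 11: x=[4.3960] v=[-2.6623]
Step 12: x=[4.0868] v=[-2.0611]
Step 13: x=[3.8817] v=[-1.3671]
Step 14: x=[3.7900] v=[-0.6116]
Step 15: x=[3.8157] v=[0.1714]
First v>=0 after going negative at step 15, time=2.2500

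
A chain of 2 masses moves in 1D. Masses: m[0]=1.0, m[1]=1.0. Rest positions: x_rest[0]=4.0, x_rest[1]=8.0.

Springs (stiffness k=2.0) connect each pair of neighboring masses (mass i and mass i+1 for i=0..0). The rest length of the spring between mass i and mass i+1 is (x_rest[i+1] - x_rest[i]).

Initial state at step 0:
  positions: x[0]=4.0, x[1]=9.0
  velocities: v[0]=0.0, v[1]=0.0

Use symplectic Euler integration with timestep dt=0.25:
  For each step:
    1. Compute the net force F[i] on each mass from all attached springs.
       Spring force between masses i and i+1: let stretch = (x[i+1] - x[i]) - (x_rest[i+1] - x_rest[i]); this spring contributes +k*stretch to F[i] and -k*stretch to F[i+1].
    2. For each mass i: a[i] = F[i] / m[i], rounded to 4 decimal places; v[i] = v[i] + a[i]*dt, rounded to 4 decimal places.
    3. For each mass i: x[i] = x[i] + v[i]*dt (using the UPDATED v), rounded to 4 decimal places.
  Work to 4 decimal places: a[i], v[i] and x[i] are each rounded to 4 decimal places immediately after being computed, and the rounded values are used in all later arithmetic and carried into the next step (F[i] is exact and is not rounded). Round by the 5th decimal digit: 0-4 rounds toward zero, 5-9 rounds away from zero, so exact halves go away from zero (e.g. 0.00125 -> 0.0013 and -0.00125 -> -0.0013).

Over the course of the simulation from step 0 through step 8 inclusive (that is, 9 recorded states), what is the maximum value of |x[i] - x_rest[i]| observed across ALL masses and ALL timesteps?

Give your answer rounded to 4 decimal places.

Step 0: x=[4.0000 9.0000] v=[0.0000 0.0000]
Step 1: x=[4.1250 8.8750] v=[0.5000 -0.5000]
Step 2: x=[4.3438 8.6563] v=[0.8750 -0.8750]
Step 3: x=[4.6016 8.3985] v=[1.0313 -1.0313]
Step 4: x=[4.8341 8.1661] v=[0.9298 -0.9298]
Step 5: x=[4.9831 8.0172] v=[0.5958 -0.5958]
Step 6: x=[5.0113 7.9890] v=[0.1129 -0.1129]
Step 7: x=[4.9117 8.0886] v=[-0.3983 0.3983]
Step 8: x=[4.7092 8.2911] v=[-0.8099 0.8099]
Max displacement = 1.0113

Answer: 1.0113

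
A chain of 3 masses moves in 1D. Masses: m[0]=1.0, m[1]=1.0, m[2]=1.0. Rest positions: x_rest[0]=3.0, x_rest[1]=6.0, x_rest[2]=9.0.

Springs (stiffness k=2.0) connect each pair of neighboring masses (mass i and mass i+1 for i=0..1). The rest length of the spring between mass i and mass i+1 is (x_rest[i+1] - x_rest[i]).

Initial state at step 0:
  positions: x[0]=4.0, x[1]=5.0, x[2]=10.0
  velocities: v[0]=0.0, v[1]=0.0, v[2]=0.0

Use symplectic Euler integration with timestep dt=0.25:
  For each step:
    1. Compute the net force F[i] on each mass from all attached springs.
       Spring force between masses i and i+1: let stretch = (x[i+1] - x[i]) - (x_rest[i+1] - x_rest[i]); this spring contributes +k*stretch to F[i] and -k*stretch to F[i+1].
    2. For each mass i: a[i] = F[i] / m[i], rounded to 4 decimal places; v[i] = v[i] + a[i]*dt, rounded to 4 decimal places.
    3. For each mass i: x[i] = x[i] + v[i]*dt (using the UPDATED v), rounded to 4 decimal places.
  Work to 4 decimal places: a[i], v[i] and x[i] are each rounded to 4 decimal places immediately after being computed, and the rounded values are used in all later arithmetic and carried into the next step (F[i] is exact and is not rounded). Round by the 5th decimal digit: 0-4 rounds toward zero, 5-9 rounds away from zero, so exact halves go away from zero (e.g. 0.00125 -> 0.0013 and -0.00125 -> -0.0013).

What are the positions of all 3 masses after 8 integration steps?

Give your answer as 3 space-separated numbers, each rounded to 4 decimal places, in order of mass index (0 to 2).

Answer: 3.7157 5.5684 9.7157

Derivation:
Step 0: x=[4.0000 5.0000 10.0000] v=[0.0000 0.0000 0.0000]
Step 1: x=[3.7500 5.5000 9.7500] v=[-1.0000 2.0000 -1.0000]
Step 2: x=[3.3438 6.3125 9.3438] v=[-1.6250 3.2500 -1.6250]
Step 3: x=[2.9336 7.1328 8.9336] v=[-1.6407 3.2813 -1.6407]
Step 4: x=[2.6733 7.6533 8.6733] v=[-1.0411 2.0821 -1.0411]
Step 5: x=[2.6605 7.6788 8.6605] v=[-0.0511 0.1021 -0.0511]
Step 6: x=[2.9000 7.1998 8.9000] v=[0.9581 -1.9162 0.9581]
Step 7: x=[3.3020 6.3958 9.3020] v=[1.6080 -3.2160 1.6080]
Step 8: x=[3.7157 5.5684 9.7157] v=[1.6549 -3.3098 1.6549]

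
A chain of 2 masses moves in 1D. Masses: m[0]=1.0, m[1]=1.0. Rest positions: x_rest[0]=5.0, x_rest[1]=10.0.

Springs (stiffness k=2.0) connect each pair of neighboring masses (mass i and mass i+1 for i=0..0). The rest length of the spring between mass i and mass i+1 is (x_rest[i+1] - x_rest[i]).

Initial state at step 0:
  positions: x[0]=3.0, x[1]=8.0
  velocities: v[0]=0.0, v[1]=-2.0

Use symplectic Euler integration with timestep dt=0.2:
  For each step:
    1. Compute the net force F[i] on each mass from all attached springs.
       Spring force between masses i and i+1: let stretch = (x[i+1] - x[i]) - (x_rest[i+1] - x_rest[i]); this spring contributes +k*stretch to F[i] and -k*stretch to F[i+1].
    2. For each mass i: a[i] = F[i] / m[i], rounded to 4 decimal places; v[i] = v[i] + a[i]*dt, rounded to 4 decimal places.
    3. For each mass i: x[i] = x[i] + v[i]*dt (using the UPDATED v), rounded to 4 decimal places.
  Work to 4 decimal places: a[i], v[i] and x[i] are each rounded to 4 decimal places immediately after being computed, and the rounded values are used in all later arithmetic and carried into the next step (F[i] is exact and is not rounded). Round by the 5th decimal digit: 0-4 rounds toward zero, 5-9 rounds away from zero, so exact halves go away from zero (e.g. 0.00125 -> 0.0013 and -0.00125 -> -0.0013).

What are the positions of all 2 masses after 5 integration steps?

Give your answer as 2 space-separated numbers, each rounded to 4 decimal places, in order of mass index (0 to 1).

Answer: 2.4611 6.5389

Derivation:
Step 0: x=[3.0000 8.0000] v=[0.0000 -2.0000]
Step 1: x=[3.0000 7.6000] v=[0.0000 -2.0000]
Step 2: x=[2.9680 7.2320] v=[-0.1600 -1.8400]
Step 3: x=[2.8771 6.9229] v=[-0.4544 -1.5456]
Step 4: x=[2.7099 6.6901] v=[-0.8361 -1.1639]
Step 5: x=[2.4611 6.5389] v=[-1.2440 -0.7560]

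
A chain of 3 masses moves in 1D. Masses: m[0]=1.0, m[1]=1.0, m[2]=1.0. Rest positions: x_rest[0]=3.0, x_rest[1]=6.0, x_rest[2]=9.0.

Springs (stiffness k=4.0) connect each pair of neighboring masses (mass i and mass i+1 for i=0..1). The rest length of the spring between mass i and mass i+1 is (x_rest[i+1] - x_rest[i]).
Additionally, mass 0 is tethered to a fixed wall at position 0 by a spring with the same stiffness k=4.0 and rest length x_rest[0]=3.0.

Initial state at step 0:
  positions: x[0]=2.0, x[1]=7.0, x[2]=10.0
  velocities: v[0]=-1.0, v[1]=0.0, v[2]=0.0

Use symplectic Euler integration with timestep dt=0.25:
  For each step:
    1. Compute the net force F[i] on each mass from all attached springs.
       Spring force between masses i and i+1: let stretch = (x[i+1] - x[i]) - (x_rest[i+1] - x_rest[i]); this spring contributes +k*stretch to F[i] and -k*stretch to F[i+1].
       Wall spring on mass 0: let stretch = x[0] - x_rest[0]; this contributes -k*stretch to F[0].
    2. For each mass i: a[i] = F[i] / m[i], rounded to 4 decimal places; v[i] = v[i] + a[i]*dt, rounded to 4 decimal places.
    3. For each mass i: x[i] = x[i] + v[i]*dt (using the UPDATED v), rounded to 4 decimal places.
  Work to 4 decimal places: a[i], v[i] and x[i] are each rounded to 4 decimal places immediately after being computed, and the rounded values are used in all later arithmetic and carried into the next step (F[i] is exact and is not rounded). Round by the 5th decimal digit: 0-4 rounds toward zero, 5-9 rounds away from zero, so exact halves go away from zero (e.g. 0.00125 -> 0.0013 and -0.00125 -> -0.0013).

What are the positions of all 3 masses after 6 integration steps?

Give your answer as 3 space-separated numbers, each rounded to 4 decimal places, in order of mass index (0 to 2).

Answer: 2.9150 6.8370 8.0425

Derivation:
Step 0: x=[2.0000 7.0000 10.0000] v=[-1.0000 0.0000 0.0000]
Step 1: x=[2.5000 6.5000 10.0000] v=[2.0000 -2.0000 0.0000]
Step 2: x=[3.3750 5.8750 9.8750] v=[3.5000 -2.5000 -0.5000]
Step 3: x=[4.0313 5.6250 9.5000] v=[2.6250 -1.0000 -1.5000]
Step 4: x=[4.0782 5.9453 8.9063] v=[0.1874 1.2813 -2.3750]
Step 5: x=[3.5723 6.5391 8.3223] v=[-2.0237 2.3752 -2.3360]
Step 6: x=[2.9150 6.8370 8.0425] v=[-2.6292 1.1916 -1.1192]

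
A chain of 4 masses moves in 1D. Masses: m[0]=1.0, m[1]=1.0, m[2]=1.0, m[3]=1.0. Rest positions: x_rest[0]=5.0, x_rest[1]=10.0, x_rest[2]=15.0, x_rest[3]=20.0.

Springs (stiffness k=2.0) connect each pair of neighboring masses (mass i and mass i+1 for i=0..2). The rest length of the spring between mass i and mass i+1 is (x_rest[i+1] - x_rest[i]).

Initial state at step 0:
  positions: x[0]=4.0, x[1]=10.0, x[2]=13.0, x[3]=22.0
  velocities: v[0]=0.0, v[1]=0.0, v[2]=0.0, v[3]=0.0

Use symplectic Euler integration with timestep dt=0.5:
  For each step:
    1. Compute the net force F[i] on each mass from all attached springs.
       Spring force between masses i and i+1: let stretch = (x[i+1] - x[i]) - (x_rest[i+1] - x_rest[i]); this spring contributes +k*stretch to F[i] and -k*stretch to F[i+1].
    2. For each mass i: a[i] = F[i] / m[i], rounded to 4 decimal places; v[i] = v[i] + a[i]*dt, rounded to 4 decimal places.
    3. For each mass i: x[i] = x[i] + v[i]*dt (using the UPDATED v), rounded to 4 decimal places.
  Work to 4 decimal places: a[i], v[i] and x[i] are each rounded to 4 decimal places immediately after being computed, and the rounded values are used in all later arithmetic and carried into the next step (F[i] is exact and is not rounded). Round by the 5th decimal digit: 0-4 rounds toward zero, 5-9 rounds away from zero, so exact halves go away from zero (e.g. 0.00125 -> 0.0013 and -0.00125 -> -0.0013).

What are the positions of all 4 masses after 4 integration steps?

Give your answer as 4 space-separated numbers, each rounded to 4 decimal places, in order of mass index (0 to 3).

Step 0: x=[4.0000 10.0000 13.0000 22.0000] v=[0.0000 0.0000 0.0000 0.0000]
Step 1: x=[4.5000 8.5000 16.0000 20.0000] v=[1.0000 -3.0000 6.0000 -4.0000]
Step 2: x=[4.5000 8.7500 17.2500 18.5000] v=[0.0000 0.5000 2.5000 -3.0000]
Step 3: x=[4.1250 11.1250 14.8750 18.8750] v=[-0.7500 4.7500 -4.7500 0.7500]
Step 4: x=[4.7500 11.8750 12.6250 19.7500] v=[1.2500 1.5000 -4.5000 1.7500]

Answer: 4.7500 11.8750 12.6250 19.7500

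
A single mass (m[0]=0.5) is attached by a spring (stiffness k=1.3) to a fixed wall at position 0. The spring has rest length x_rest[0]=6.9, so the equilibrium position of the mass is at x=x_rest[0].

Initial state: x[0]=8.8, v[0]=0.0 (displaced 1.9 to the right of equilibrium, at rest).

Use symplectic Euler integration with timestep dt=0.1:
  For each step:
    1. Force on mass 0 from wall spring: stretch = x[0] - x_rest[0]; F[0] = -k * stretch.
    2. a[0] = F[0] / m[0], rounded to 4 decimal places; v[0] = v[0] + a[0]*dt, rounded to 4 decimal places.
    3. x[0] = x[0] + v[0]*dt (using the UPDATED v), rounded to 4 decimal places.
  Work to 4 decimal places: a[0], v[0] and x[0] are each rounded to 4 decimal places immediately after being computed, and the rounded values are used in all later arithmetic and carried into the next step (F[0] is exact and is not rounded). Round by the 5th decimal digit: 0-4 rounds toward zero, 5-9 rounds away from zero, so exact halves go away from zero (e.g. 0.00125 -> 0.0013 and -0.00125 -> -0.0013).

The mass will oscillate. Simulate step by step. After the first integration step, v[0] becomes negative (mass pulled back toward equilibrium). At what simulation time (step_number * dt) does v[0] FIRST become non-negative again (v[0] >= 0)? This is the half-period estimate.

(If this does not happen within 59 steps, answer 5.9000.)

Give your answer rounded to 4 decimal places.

Step 0: x=[8.8000] v=[0.0000]
Step 1: x=[8.7506] v=[-0.4940]
Step 2: x=[8.6531] v=[-0.9752]
Step 3: x=[8.5100] v=[-1.4310]
Step 4: x=[8.3250] v=[-1.8496]
Step 5: x=[8.1030] v=[-2.2201]
Step 6: x=[7.8497] v=[-2.5329]
Step 7: x=[7.5717] v=[-2.7798]
Step 8: x=[7.2763] v=[-2.9544]
Step 9: x=[6.9711] v=[-3.0522]
Step 10: x=[6.6640] v=[-3.0707]
Step 11: x=[6.3631] v=[-3.0093]
Step 12: x=[6.0761] v=[-2.8697]
Step 13: x=[5.8106] v=[-2.6555]
Step 14: x=[5.5734] v=[-2.3723]
Step 15: x=[5.3707] v=[-2.0274]
Step 16: x=[5.2077] v=[-1.6298]
Step 17: x=[5.0887] v=[-1.1898]
Step 18: x=[5.0168] v=[-0.7189]
Step 19: x=[4.9939] v=[-0.2293]
Step 20: x=[5.0205] v=[0.2663]
First v>=0 after going negative at step 20, time=2.0000

Answer: 2.0000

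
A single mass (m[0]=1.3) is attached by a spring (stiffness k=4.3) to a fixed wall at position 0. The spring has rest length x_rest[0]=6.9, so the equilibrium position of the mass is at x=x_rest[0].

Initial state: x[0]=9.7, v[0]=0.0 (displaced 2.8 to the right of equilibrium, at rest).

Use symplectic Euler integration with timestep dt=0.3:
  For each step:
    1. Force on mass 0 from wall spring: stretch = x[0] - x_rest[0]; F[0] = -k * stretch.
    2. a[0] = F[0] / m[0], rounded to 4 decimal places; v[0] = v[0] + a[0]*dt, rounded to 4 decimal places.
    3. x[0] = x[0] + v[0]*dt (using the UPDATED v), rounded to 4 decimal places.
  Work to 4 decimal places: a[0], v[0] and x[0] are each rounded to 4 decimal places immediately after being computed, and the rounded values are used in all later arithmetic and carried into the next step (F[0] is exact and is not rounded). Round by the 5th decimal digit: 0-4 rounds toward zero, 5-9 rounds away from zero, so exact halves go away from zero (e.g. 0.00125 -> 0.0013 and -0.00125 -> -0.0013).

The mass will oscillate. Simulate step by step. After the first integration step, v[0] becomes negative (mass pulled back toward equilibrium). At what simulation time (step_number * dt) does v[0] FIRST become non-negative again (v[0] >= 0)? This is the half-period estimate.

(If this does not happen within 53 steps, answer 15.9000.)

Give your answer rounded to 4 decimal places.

Answer: 1.8000

Derivation:
Step 0: x=[9.7000] v=[0.0000]
Step 1: x=[8.8665] v=[-2.7785]
Step 2: x=[7.4475] v=[-4.7299]
Step 3: x=[5.8655] v=[-5.2732]
Step 4: x=[4.5915] v=[-4.2467]
Step 5: x=[4.0047] v=[-1.9560]
Step 6: x=[4.2798] v=[0.9170]
First v>=0 after going negative at step 6, time=1.8000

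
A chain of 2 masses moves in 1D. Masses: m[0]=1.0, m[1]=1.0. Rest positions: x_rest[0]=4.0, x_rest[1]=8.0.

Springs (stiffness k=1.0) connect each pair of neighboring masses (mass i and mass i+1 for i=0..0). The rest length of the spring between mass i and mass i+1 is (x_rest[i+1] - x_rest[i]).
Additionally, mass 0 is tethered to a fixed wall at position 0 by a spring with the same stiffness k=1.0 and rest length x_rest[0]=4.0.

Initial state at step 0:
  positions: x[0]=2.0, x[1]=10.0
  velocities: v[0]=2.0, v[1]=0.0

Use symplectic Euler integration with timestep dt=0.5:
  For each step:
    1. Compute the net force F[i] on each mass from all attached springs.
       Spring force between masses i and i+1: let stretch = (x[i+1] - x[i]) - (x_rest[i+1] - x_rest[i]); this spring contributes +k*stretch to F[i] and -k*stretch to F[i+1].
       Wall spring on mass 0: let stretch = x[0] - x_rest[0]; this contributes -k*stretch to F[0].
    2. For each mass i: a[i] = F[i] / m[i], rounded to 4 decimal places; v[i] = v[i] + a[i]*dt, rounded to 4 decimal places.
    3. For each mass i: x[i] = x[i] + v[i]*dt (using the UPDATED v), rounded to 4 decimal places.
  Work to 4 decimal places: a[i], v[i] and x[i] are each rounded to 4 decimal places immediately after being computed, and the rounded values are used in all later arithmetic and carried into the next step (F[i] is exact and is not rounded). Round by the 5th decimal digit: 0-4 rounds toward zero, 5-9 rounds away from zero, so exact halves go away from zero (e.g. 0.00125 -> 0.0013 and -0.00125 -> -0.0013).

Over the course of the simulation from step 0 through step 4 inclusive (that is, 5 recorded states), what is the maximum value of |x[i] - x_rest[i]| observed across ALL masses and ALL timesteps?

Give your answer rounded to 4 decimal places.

Step 0: x=[2.0000 10.0000] v=[2.0000 0.0000]
Step 1: x=[4.5000 9.0000] v=[5.0000 -2.0000]
Step 2: x=[7.0000 7.8750] v=[5.0000 -2.2500]
Step 3: x=[7.9688 7.5313] v=[1.9375 -0.6875]
Step 4: x=[6.8360 8.2970] v=[-2.2657 1.5313]
Max displacement = 3.9688

Answer: 3.9688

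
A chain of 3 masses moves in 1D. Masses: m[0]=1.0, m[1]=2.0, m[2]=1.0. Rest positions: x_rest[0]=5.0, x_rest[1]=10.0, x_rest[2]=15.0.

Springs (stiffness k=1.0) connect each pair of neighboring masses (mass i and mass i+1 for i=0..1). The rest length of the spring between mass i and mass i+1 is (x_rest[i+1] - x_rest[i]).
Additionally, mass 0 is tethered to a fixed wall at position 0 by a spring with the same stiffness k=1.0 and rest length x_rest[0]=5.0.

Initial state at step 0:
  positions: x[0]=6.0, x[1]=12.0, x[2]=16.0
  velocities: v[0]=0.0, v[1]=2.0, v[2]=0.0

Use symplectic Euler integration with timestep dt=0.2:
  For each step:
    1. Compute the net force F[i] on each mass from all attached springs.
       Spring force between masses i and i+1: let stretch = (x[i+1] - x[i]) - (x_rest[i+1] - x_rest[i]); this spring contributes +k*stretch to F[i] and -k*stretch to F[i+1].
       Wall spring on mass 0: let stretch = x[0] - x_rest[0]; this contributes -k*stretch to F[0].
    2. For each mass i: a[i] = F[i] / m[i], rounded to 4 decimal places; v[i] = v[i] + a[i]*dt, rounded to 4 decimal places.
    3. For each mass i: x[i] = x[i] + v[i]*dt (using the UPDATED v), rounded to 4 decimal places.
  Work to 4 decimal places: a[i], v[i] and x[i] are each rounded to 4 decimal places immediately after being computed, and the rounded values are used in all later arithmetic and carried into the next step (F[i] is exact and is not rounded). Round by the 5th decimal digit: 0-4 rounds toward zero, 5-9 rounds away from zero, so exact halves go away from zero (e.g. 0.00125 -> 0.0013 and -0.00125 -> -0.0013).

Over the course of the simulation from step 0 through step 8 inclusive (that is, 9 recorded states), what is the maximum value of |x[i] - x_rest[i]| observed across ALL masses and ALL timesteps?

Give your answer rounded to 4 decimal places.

Step 0: x=[6.0000 12.0000 16.0000] v=[0.0000 2.0000 0.0000]
Step 1: x=[6.0000 12.3600 16.0400] v=[0.0000 1.8000 0.2000]
Step 2: x=[6.0144 12.6664 16.1328] v=[0.0720 1.5320 0.4640]
Step 3: x=[6.0543 12.9091 16.2869] v=[0.1995 1.2134 0.7707]
Step 4: x=[6.1262 13.0822 16.5059] v=[0.3596 0.8657 1.0951]
Step 5: x=[6.2313 13.1847 16.7880] v=[0.5256 0.5125 1.4104]
Step 6: x=[6.3653 13.2202 17.1259] v=[0.6700 0.1775 1.6897]
Step 7: x=[6.5189 13.1967 17.5076] v=[0.7679 -0.1174 1.9086]
Step 8: x=[6.6788 13.1259 17.9169] v=[0.7997 -0.3541 2.0464]
Max displacement = 3.2202

Answer: 3.2202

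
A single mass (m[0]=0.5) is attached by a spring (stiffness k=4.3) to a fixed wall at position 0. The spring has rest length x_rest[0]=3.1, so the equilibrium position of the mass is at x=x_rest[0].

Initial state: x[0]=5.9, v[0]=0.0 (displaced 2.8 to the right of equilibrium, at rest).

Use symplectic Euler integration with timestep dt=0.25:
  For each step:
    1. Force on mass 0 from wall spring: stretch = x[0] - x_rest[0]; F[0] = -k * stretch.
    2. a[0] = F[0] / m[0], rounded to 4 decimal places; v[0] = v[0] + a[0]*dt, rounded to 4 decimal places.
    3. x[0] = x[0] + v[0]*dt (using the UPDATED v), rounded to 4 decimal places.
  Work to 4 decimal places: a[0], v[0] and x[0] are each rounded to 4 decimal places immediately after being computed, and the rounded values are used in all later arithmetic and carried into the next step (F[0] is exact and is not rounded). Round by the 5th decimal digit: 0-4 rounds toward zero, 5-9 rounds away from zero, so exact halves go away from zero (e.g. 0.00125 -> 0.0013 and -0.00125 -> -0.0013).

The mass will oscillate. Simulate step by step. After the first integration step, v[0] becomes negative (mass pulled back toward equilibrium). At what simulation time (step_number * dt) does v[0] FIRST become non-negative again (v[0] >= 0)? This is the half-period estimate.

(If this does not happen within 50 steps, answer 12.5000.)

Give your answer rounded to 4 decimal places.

Answer: 1.2500

Derivation:
Step 0: x=[5.9000] v=[0.0000]
Step 1: x=[4.3950] v=[-6.0200]
Step 2: x=[2.1939] v=[-8.8043]
Step 3: x=[0.4799] v=[-6.8562]
Step 4: x=[0.1742] v=[-1.2230]
Step 5: x=[1.4411] v=[5.0675]
First v>=0 after going negative at step 5, time=1.2500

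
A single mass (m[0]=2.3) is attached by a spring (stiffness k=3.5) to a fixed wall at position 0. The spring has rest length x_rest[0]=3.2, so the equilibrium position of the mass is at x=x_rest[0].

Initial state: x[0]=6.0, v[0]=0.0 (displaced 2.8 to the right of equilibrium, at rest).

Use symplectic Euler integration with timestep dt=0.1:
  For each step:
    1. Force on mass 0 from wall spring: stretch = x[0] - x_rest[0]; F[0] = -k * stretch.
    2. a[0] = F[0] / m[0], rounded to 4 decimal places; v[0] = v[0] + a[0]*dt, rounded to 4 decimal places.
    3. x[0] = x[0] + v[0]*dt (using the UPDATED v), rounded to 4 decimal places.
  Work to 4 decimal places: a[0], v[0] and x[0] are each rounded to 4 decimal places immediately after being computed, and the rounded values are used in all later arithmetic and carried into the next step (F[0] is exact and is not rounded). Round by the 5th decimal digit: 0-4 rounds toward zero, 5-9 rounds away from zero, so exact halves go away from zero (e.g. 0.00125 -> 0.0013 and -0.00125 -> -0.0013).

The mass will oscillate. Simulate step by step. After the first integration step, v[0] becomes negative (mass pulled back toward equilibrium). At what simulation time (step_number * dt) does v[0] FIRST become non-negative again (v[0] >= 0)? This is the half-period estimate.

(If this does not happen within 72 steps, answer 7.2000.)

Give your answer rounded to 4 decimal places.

Step 0: x=[6.0000] v=[0.0000]
Step 1: x=[5.9574] v=[-0.4261]
Step 2: x=[5.8728] v=[-0.8457]
Step 3: x=[5.7476] v=[-1.2524]
Step 4: x=[5.5836] v=[-1.6401]
Step 5: x=[5.3833] v=[-2.0028]
Step 6: x=[5.1498] v=[-2.3350]
Step 7: x=[4.8866] v=[-2.6317]
Step 8: x=[4.5978] v=[-2.8884]
Step 9: x=[4.2877] v=[-3.1011]
Step 10: x=[3.9610] v=[-3.2666]
Step 11: x=[3.6228] v=[-3.3824]
Step 12: x=[3.2781] v=[-3.4467]
Step 13: x=[2.9322] v=[-3.4586]
Step 14: x=[2.5904] v=[-3.4179]
Step 15: x=[2.2579] v=[-3.3251]
Step 16: x=[1.9397] v=[-3.1817]
Step 17: x=[1.6407] v=[-2.9899]
Step 18: x=[1.3654] v=[-2.7526]
Step 19: x=[1.1181] v=[-2.4734]
Step 20: x=[0.9024] v=[-2.1566]
Step 21: x=[0.7217] v=[-1.8070]
Step 22: x=[0.5787] v=[-1.4299]
Step 23: x=[0.4756] v=[-1.0310]
Step 24: x=[0.4140] v=[-0.6164]
Step 25: x=[0.3948] v=[-0.1924]
Step 26: x=[0.4183] v=[0.2345]
First v>=0 after going negative at step 26, time=2.6000

Answer: 2.6000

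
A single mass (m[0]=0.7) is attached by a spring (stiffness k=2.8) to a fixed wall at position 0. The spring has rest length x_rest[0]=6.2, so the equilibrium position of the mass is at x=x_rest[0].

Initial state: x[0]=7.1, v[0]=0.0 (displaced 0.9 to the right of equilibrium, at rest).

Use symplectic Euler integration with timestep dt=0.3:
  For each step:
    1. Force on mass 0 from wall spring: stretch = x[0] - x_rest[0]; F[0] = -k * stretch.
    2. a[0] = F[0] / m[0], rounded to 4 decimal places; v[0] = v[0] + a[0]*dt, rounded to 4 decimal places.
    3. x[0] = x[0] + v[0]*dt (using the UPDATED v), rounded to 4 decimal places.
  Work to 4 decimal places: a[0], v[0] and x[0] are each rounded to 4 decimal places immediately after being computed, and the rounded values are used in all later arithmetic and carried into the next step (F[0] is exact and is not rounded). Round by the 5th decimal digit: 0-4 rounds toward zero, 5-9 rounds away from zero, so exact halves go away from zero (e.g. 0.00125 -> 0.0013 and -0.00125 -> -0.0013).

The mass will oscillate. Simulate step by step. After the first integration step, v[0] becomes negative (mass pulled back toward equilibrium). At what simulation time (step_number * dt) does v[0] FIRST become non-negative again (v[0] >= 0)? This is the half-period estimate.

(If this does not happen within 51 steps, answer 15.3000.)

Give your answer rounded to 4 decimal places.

Answer: 1.8000

Derivation:
Step 0: x=[7.1000] v=[0.0000]
Step 1: x=[6.7760] v=[-1.0800]
Step 2: x=[6.2446] v=[-1.7712]
Step 3: x=[5.6972] v=[-1.8247]
Step 4: x=[5.3308] v=[-1.2213]
Step 5: x=[5.2773] v=[-0.1783]
Step 6: x=[5.5560] v=[0.9289]
First v>=0 after going negative at step 6, time=1.8000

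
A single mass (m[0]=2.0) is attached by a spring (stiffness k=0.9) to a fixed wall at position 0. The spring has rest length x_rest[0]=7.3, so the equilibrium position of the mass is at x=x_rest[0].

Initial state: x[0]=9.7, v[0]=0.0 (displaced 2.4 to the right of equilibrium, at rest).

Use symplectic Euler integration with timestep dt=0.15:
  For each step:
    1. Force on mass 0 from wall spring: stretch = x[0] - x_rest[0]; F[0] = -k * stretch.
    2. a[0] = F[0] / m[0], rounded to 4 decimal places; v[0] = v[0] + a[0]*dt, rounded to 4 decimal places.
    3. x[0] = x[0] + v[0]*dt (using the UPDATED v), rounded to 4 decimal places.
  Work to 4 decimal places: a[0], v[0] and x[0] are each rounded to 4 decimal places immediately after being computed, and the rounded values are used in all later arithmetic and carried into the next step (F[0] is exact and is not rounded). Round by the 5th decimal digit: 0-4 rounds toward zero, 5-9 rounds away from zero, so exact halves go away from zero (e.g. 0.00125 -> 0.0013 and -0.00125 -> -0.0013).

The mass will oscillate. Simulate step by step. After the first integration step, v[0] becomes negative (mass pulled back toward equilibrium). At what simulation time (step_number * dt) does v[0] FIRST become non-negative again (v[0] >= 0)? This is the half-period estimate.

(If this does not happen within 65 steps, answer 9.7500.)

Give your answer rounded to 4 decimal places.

Step 0: x=[9.7000] v=[0.0000]
Step 1: x=[9.6757] v=[-0.1620]
Step 2: x=[9.6273] v=[-0.3224]
Step 3: x=[9.5554] v=[-0.4795]
Step 4: x=[9.4606] v=[-0.6317]
Step 5: x=[9.3440] v=[-0.7775]
Step 6: x=[9.2067] v=[-0.9155]
Step 7: x=[9.0501] v=[-1.0442]
Step 8: x=[8.8758] v=[-1.1623]
Step 9: x=[8.6855] v=[-1.2687]
Step 10: x=[8.4812] v=[-1.3622]
Step 11: x=[8.2649] v=[-1.4419]
Step 12: x=[8.0389] v=[-1.5070]
Step 13: x=[7.8054] v=[-1.5569]
Step 14: x=[7.5668] v=[-1.5910]
Step 15: x=[7.3255] v=[-1.6090]
Step 16: x=[7.0839] v=[-1.6107]
Step 17: x=[6.8445] v=[-1.5961]
Step 18: x=[6.6097] v=[-1.5654]
Step 19: x=[6.3819] v=[-1.5188]
Step 20: x=[6.1634] v=[-1.4568]
Step 21: x=[5.9564] v=[-1.3801]
Step 22: x=[5.7630] v=[-1.2894]
Step 23: x=[5.5852] v=[-1.1856]
Step 24: x=[5.4247] v=[-1.0698]
Step 25: x=[5.2832] v=[-0.9432]
Step 26: x=[5.1621] v=[-0.8071]
Step 27: x=[5.0627] v=[-0.6628]
Step 28: x=[4.9859] v=[-0.5118]
Step 29: x=[4.9326] v=[-0.3556]
Step 30: x=[4.9032] v=[-0.1958]
Step 31: x=[4.8981] v=[-0.0340]
Step 32: x=[4.9173] v=[0.1281]
First v>=0 after going negative at step 32, time=4.8000

Answer: 4.8000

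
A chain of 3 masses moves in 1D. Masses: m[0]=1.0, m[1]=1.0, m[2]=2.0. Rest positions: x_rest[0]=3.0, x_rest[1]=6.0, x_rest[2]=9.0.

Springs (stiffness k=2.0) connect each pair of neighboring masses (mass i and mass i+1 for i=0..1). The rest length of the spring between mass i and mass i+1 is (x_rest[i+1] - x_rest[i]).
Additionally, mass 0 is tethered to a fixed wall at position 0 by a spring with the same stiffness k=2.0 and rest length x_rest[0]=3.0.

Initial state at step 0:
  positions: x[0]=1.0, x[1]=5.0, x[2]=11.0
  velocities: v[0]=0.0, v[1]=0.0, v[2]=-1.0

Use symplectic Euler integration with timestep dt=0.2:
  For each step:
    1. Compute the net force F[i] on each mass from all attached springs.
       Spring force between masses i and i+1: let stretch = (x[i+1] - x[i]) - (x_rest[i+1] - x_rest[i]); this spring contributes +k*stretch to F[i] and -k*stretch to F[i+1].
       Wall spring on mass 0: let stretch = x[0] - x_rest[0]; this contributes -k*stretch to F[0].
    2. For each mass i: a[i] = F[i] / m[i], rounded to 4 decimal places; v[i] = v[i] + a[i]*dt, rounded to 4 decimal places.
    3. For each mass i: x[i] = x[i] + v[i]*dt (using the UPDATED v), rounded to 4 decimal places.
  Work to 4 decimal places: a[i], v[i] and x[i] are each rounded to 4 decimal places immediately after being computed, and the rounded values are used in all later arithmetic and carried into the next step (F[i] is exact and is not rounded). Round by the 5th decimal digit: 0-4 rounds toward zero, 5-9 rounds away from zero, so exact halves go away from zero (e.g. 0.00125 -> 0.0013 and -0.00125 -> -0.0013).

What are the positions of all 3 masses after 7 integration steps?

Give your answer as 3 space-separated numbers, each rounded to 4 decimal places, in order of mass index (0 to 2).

Answer: 4.9203 7.1777 7.7840

Derivation:
Step 0: x=[1.0000 5.0000 11.0000] v=[0.0000 0.0000 -1.0000]
Step 1: x=[1.2400 5.1600 10.6800] v=[1.2000 0.8000 -1.6000]
Step 2: x=[1.6944 5.4480 10.2592] v=[2.2720 1.4400 -2.1040]
Step 3: x=[2.3135 5.8206 9.7660] v=[3.0957 1.8630 -2.4662]
Step 4: x=[3.0281 6.2283 9.2349] v=[3.5731 2.0383 -2.6553]
Step 5: x=[3.7565 6.6205 8.7036] v=[3.6419 1.9609 -2.6566]
Step 6: x=[4.4135 6.9502 8.2090] v=[3.2849 1.6485 -2.4732]
Step 7: x=[4.9203 7.1777 7.7840] v=[2.5342 1.1373 -2.1250]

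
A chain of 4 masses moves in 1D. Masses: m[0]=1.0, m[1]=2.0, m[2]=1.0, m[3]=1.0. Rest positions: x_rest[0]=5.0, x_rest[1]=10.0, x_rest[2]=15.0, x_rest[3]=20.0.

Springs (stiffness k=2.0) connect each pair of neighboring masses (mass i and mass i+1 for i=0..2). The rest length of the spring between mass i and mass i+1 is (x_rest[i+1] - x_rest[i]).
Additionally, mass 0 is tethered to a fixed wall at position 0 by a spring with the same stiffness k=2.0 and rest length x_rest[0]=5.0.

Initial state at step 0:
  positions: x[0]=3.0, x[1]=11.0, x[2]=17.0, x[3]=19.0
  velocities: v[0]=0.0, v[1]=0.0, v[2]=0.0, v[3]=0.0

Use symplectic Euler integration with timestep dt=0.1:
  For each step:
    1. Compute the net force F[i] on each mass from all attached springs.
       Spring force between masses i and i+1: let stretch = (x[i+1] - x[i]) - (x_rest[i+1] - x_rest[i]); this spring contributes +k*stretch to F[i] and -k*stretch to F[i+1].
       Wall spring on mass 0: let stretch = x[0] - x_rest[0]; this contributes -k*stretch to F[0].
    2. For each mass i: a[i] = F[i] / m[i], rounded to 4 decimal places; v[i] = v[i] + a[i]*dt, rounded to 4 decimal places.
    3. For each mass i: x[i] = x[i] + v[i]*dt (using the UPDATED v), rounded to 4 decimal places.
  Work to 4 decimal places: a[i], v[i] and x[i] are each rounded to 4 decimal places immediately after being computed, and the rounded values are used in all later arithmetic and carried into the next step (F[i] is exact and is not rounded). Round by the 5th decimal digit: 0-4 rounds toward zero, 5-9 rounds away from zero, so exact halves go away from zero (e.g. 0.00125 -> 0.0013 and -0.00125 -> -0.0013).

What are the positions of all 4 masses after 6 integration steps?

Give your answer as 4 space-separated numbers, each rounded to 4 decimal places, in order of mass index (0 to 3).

Step 0: x=[3.0000 11.0000 17.0000 19.0000] v=[0.0000 0.0000 0.0000 0.0000]
Step 1: x=[3.1000 10.9800 16.9200 19.0600] v=[1.0000 -0.2000 -0.8000 0.6000]
Step 2: x=[3.2956 10.9406 16.7640 19.1772] v=[1.9560 -0.3940 -1.5600 1.1720]
Step 3: x=[3.5782 10.8830 16.5398 19.3461] v=[2.8259 -0.5762 -2.2420 1.6894]
Step 4: x=[3.9353 10.8089 16.2586 19.5589] v=[3.5712 -0.7410 -2.8121 2.1281]
Step 5: x=[4.3512 10.7206 15.9344 19.8057] v=[4.1589 -0.8834 -3.2420 2.4680]
Step 6: x=[4.8075 10.6207 15.5834 20.0751] v=[4.5625 -0.9990 -3.5105 2.6937]

Answer: 4.8075 10.6207 15.5834 20.0751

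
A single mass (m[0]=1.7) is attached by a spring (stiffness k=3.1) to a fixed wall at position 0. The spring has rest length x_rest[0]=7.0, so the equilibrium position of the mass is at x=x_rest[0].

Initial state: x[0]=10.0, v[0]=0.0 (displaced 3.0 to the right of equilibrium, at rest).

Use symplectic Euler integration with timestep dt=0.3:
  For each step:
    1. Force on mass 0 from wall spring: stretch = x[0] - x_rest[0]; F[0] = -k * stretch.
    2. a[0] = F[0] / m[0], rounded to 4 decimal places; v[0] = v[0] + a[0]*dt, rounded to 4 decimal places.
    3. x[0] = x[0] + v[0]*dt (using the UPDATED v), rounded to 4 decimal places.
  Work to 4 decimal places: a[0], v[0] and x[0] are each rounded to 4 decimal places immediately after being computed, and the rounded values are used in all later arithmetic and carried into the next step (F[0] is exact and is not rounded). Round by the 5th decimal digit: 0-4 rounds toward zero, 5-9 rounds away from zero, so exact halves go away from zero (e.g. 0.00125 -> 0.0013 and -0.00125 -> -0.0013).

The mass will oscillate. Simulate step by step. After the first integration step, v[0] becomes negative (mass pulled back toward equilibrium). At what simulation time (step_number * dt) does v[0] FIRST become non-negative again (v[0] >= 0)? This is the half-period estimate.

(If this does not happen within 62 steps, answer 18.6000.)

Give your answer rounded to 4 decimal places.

Step 0: x=[10.0000] v=[0.0000]
Step 1: x=[9.5076] v=[-1.6412]
Step 2: x=[8.6037] v=[-3.0130]
Step 3: x=[7.4366] v=[-3.8903]
Step 4: x=[6.1978] v=[-4.1292]
Step 5: x=[5.0907] v=[-3.6904]
Step 6: x=[4.2969] v=[-2.6459]
Step 7: x=[3.9468] v=[-1.1671]
Step 8: x=[4.0978] v=[0.5032]
First v>=0 after going negative at step 8, time=2.4000

Answer: 2.4000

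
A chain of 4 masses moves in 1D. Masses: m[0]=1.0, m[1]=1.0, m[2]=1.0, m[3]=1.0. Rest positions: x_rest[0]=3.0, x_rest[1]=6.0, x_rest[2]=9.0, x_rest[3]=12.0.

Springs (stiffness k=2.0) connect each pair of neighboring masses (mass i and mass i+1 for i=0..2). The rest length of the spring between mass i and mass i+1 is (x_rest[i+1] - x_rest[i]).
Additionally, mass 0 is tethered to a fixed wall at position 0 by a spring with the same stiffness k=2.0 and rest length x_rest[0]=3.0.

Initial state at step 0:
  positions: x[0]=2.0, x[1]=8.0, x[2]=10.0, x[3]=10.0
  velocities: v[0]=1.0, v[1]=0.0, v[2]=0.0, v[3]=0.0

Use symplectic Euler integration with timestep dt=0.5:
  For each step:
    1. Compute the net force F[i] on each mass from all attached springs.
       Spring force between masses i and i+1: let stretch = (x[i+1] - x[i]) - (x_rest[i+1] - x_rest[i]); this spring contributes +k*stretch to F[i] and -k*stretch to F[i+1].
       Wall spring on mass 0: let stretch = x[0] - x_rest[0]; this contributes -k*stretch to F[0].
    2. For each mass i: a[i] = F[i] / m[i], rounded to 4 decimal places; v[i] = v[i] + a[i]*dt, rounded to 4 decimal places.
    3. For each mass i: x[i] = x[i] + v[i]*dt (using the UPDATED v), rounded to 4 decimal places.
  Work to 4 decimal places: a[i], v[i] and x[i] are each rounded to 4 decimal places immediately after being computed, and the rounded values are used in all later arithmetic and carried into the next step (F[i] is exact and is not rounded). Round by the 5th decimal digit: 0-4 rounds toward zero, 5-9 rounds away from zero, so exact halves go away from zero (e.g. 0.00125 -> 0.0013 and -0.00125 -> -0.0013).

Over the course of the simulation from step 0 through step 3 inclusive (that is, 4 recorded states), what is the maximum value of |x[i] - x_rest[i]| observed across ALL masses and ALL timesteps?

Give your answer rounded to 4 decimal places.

Answer: 2.5000

Derivation:
Step 0: x=[2.0000 8.0000 10.0000 10.0000] v=[1.0000 0.0000 0.0000 0.0000]
Step 1: x=[4.5000 6.0000 9.0000 11.5000] v=[5.0000 -4.0000 -2.0000 3.0000]
Step 2: x=[5.5000 4.7500 7.7500 13.2500] v=[2.0000 -2.5000 -2.5000 3.5000]
Step 3: x=[3.3750 5.3750 7.7500 13.7500] v=[-4.2500 1.2500 0.0000 1.0000]
Max displacement = 2.5000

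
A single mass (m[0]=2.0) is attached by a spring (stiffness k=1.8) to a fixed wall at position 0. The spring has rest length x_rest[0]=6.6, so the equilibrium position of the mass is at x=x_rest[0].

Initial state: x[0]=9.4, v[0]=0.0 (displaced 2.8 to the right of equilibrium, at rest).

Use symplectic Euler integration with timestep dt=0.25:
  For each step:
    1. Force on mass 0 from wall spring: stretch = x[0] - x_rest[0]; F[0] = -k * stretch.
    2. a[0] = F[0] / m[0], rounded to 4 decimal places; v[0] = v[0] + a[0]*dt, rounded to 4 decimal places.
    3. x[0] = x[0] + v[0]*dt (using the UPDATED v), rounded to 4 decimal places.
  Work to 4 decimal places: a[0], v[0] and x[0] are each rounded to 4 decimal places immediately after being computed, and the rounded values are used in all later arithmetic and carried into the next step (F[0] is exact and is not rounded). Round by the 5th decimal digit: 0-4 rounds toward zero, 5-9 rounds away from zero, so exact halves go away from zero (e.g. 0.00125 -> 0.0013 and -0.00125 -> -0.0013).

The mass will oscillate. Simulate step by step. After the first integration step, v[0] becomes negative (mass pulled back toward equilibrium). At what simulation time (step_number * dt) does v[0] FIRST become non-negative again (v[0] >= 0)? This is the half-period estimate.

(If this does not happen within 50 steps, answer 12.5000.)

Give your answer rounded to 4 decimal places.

Answer: 3.5000

Derivation:
Step 0: x=[9.4000] v=[0.0000]
Step 1: x=[9.2425] v=[-0.6300]
Step 2: x=[8.9364] v=[-1.2246]
Step 3: x=[8.4988] v=[-1.7503]
Step 4: x=[7.9544] v=[-2.1775]
Step 5: x=[7.3338] v=[-2.4823]
Step 6: x=[6.6720] v=[-2.6474]
Step 7: x=[6.0061] v=[-2.6636]
Step 8: x=[5.3736] v=[-2.5300]
Step 9: x=[4.8101] v=[-2.2541]
Step 10: x=[4.3473] v=[-1.8514]
Step 11: x=[4.0112] v=[-1.3446]
Step 12: x=[3.8207] v=[-0.7621]
Step 13: x=[3.7865] v=[-0.1368]
Step 14: x=[3.9106] v=[0.4963]
First v>=0 after going negative at step 14, time=3.5000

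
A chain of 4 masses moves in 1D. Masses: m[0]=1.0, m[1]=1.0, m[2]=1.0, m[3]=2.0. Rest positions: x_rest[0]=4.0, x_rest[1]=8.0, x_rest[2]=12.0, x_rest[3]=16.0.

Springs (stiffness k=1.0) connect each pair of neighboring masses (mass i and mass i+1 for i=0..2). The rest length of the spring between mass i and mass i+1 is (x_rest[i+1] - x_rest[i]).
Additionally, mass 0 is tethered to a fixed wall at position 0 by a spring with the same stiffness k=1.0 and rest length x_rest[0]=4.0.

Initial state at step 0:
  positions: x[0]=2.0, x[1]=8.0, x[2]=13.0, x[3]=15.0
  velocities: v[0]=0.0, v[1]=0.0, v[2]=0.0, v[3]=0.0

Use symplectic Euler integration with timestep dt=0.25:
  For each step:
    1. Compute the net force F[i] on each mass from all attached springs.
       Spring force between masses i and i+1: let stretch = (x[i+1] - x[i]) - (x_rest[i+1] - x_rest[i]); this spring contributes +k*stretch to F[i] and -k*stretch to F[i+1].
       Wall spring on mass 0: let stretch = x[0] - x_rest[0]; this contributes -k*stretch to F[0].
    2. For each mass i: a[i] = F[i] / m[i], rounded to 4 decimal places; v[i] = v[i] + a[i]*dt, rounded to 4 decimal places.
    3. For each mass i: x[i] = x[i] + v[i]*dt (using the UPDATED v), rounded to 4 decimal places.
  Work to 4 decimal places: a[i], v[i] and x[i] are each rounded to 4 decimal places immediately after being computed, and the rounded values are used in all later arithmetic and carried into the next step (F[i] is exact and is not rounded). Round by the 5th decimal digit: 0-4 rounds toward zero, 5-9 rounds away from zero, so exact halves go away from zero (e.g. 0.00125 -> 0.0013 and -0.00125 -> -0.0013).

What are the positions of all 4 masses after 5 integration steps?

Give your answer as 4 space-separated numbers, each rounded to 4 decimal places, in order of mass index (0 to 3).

Answer: 4.6563 7.4149 10.9349 15.6906

Derivation:
Step 0: x=[2.0000 8.0000 13.0000 15.0000] v=[0.0000 0.0000 0.0000 0.0000]
Step 1: x=[2.2500 7.9375 12.8125 15.0625] v=[1.0000 -0.2500 -0.7500 0.2500]
Step 2: x=[2.7149 7.8242 12.4609 15.1797] v=[1.8594 -0.4531 -1.4063 0.4688]
Step 3: x=[3.3294 7.6814 11.9895 15.3370] v=[2.4580 -0.5713 -1.8858 0.6290]
Step 4: x=[4.0078 7.5358 11.4580 15.5147] v=[2.7137 -0.5823 -2.1260 0.7106]
Step 5: x=[4.6563 7.4149 10.9349 15.6906] v=[2.5938 -0.4838 -2.0924 0.7035]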